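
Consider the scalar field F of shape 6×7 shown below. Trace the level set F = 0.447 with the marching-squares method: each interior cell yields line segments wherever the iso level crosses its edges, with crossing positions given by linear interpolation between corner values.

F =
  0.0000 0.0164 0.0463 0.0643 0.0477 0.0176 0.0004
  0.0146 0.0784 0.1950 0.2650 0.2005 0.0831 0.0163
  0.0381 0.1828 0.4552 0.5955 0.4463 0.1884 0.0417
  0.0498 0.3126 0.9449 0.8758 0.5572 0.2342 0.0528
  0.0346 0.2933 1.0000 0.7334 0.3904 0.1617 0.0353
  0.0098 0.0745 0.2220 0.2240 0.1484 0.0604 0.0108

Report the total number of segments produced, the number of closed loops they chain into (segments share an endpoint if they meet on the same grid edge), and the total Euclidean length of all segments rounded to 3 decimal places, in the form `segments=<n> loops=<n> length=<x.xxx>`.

segments=12 loops=1 length=9.728

cell (1,1): code 0100 → (1.968,2.000)–(2.000,1.970)
cell (1,2): code 1100 → (1.551,3.000)–(1.968,2.000)
cell (1,3): code 1000 → (2.000,3.995)–(1.551,3.000)
cell (2,1): code 0110 → (2.000,1.970)–(3.000,1.213)
cell (2,3): code 1101 → (2.006,4.000)–(2.000,3.995)
cell (2,4): code 1000 → (3.000,4.341)–(2.006,4.000)
cell (3,1): code 0110 → (3.000,1.213)–(4.000,1.217)
cell (3,3): code 1011 → (4.000,3.835)–(3.661,4.000)
cell (3,4): code 0001 → (3.661,4.000)–(3.000,4.341)
cell (4,1): code 0010 → (4.000,1.217)–(4.711,2.000)
cell (4,2): code 0011 → (4.711,2.000)–(4.562,3.000)
cell (4,3): code 0001 → (4.562,3.000)–(4.000,3.835)
total: 12 segments, chained into 1 closed loop(s), length Σ = 9.727942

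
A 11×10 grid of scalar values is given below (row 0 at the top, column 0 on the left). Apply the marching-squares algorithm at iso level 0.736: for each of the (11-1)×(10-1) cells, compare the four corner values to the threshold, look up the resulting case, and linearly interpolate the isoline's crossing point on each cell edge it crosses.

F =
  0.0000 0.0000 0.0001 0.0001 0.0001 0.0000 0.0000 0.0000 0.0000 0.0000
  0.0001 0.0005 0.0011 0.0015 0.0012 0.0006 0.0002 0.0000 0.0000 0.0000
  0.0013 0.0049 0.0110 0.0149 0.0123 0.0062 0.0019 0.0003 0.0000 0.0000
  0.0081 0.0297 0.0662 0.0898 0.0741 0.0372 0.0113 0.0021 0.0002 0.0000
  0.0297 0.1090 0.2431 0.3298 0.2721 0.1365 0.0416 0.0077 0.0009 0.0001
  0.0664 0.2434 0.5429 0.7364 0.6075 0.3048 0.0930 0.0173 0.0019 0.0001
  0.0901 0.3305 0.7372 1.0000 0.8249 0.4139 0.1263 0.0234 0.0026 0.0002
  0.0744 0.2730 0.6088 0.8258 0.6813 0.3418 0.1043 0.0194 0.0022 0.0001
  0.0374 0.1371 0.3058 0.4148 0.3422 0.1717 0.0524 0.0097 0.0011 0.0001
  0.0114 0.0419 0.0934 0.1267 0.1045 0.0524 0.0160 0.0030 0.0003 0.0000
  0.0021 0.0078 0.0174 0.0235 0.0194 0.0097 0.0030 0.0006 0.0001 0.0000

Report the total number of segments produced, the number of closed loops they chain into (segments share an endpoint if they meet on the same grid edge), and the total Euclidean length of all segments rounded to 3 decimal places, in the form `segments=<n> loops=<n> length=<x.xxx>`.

cell (4,2): code 0100 → (4.999,3.000)–(5.000,2.998)
cell (4,3): code 1000 → (5.000,3.003)–(4.999,3.000)
cell (5,1): code 0100 → (5.994,2.000)–(6.000,1.997)
cell (5,2): code 1110 → (5.000,2.998)–(5.994,2.000)
cell (5,3): code 1101 → (5.591,4.000)–(5.000,3.003)
cell (5,4): code 1000 → (6.000,4.216)–(5.591,4.000)
cell (6,1): code 0010 → (6.000,1.997)–(6.009,2.000)
cell (6,2): code 0111 → (6.009,2.000)–(7.000,2.586)
cell (6,3): code 1011 → (7.000,3.621)–(6.619,4.000)
cell (6,4): code 0001 → (6.619,4.000)–(6.000,4.216)
cell (7,2): code 0010 → (7.000,2.586)–(7.218,3.000)
cell (7,3): code 0001 → (7.218,3.000)–(7.000,3.621)
total: 12 segments, chained into 1 closed loop(s), length Σ = 6.522736

segments=12 loops=1 length=6.523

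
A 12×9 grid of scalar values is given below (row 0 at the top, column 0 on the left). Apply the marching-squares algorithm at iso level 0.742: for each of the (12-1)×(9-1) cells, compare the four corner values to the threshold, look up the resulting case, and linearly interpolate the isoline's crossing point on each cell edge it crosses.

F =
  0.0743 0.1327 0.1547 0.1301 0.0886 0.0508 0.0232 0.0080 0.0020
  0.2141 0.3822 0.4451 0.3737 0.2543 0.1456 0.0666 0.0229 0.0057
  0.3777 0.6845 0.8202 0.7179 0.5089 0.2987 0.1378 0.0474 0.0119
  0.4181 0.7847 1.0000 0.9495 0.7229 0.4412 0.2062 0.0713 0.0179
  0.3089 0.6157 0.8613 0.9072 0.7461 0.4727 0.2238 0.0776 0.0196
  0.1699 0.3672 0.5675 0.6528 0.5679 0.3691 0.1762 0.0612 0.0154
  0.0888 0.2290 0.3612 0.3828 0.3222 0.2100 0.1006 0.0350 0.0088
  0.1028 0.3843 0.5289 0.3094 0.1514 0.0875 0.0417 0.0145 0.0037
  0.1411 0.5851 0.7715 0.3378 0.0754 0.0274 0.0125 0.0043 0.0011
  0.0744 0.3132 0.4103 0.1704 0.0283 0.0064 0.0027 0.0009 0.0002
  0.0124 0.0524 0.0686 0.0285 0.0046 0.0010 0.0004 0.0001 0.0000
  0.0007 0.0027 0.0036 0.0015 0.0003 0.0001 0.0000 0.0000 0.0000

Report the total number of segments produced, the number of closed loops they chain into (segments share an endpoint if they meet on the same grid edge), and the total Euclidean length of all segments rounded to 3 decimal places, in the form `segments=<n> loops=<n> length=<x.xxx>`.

segments=18 loops=2 length=9.782

cell (1,1): code 0100 → (1.792,2.000)–(2.000,1.424)
cell (1,2): code 1000 → (2.000,2.764)–(1.792,2.000)
cell (2,0): code 0100 → (2.574,1.000)–(3.000,0.884)
cell (2,1): code 1110 → (2.000,1.424)–(2.574,1.000)
cell (2,2): code 1101 → (2.104,3.000)–(2.000,2.764)
cell (2,3): code 1000 → (3.000,3.916)–(2.104,3.000)
cell (3,0): code 0010 → (3.000,0.884)–(3.253,1.000)
cell (3,1): code 0111 → (3.253,1.000)–(4.000,1.514)
cell (3,3): code 1101 → (3.823,4.000)–(3.000,3.916)
cell (3,4): code 1000 → (4.000,4.015)–(3.823,4.000)
cell (4,1): code 0010 → (4.000,1.514)–(4.406,2.000)
cell (4,2): code 0011 → (4.406,2.000)–(4.649,3.000)
cell (4,3): code 0011 → (4.649,3.000)–(4.023,4.000)
cell (4,4): code 0001 → (4.023,4.000)–(4.000,4.015)
cell (7,1): code 0100 → (7.878,2.000)–(8.000,1.842)
cell (7,2): code 1000 → (8.000,2.068)–(7.878,2.000)
cell (8,1): code 0010 → (8.000,1.842)–(8.082,2.000)
cell (8,2): code 0001 → (8.082,2.000)–(8.000,2.068)
total: 18 segments, chained into 2 closed loop(s), length Σ = 9.782276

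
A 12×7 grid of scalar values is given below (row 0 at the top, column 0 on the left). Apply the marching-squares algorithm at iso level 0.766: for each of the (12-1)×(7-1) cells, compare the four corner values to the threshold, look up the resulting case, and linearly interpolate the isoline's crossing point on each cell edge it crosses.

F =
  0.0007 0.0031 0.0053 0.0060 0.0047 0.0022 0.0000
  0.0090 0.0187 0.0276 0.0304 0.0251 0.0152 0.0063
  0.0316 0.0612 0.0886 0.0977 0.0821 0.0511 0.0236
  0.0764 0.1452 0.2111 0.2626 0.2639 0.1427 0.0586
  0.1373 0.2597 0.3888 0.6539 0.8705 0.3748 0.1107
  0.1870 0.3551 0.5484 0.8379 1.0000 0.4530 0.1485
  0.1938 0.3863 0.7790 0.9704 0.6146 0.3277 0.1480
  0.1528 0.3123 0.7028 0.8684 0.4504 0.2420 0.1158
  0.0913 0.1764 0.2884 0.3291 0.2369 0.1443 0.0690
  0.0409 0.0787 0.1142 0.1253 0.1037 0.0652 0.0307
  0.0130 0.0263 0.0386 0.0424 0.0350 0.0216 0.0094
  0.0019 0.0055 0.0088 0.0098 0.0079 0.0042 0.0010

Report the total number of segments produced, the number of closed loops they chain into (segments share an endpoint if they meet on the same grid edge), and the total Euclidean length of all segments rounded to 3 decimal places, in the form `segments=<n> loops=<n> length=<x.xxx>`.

cell (3,3): code 0100 → (3.828,4.000)–(4.000,3.518)
cell (3,4): code 1000 → (4.000,4.211)–(3.828,4.000)
cell (4,2): code 0100 → (4.609,3.000)–(5.000,2.752)
cell (4,3): code 1110 → (4.000,3.518)–(4.609,3.000)
cell (4,4): code 1001 → (5.000,4.428)–(4.000,4.211)
cell (5,1): code 0100 → (5.944,2.000)–(6.000,1.967)
cell (5,2): code 1110 → (5.000,2.752)–(5.944,2.000)
cell (5,3): code 1011 → (6.000,3.574)–(5.607,4.000)
cell (5,4): code 0001 → (5.607,4.000)–(5.000,4.428)
cell (6,1): code 0010 → (6.000,1.967)–(6.171,2.000)
cell (6,2): code 0111 → (6.171,2.000)–(7.000,2.382)
cell (6,3): code 1001 → (7.000,3.245)–(6.000,3.574)
cell (7,2): code 0010 → (7.000,2.382)–(7.190,3.000)
cell (7,3): code 0001 → (7.190,3.000)–(7.000,3.245)
total: 14 segments, chained into 1 closed loop(s), length Σ = 8.760297

segments=14 loops=1 length=8.760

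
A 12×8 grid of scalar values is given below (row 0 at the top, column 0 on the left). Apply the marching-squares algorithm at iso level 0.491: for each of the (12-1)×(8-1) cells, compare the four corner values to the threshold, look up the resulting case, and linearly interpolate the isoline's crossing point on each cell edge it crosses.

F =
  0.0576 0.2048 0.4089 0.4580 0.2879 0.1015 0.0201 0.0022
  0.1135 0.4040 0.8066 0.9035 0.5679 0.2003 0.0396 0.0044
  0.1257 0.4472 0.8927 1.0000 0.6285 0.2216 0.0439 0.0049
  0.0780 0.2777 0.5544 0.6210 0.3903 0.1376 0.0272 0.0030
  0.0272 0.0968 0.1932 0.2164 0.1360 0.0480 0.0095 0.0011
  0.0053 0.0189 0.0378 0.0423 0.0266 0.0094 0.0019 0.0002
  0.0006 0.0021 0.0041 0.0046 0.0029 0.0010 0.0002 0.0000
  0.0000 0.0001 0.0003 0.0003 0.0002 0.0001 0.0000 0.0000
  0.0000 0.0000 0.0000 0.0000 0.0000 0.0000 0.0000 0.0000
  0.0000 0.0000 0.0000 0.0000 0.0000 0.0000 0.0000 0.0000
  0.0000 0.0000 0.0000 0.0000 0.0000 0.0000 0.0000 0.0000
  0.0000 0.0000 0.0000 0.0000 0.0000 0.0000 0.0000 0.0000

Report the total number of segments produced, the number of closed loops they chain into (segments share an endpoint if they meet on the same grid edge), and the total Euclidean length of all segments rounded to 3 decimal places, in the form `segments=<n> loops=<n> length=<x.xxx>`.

segments=12 loops=1 length=10.108

cell (0,1): code 0100 → (0.206,2.000)–(1.000,1.216)
cell (0,2): code 1100 → (0.074,3.000)–(0.206,2.000)
cell (0,3): code 1100 → (0.725,4.000)–(0.074,3.000)
cell (0,4): code 1000 → (1.000,4.209)–(0.725,4.000)
cell (1,1): code 0110 → (1.000,1.216)–(2.000,1.098)
cell (1,4): code 1001 → (2.000,4.338)–(1.000,4.209)
cell (2,1): code 0110 → (2.000,1.098)–(3.000,1.771)
cell (2,3): code 1011 → (3.000,3.564)–(2.577,4.000)
cell (2,4): code 0001 → (2.577,4.000)–(2.000,4.338)
cell (3,1): code 0010 → (3.000,1.771)–(3.176,2.000)
cell (3,2): code 0011 → (3.176,2.000)–(3.321,3.000)
cell (3,3): code 0001 → (3.321,3.000)–(3.000,3.564)
total: 12 segments, chained into 1 closed loop(s), length Σ = 10.107513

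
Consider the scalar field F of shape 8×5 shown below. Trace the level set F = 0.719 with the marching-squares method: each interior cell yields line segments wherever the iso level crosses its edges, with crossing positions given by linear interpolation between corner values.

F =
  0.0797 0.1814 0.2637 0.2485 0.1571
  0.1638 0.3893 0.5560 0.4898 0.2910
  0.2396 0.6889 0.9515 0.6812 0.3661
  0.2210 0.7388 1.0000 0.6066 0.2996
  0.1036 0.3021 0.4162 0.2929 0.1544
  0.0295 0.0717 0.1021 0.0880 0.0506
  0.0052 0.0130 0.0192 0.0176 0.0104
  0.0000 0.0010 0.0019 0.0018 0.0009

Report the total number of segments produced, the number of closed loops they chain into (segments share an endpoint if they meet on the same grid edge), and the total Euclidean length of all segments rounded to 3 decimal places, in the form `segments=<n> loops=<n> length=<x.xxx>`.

cell (1,1): code 0100 → (1.412,2.000)–(2.000,1.115)
cell (1,2): code 1000 → (2.000,2.860)–(1.412,2.000)
cell (2,0): code 0100 → (2.603,1.000)–(3.000,0.962)
cell (2,1): code 1110 → (2.000,1.115)–(2.603,1.000)
cell (2,2): code 1001 → (3.000,2.714)–(2.000,2.860)
cell (3,0): code 0010 → (3.000,0.962)–(3.045,1.000)
cell (3,1): code 0011 → (3.045,1.000)–(3.481,2.000)
cell (3,2): code 0001 → (3.481,2.000)–(3.000,2.714)
total: 8 segments, chained into 1 closed loop(s), length Σ = 6.139381

segments=8 loops=1 length=6.139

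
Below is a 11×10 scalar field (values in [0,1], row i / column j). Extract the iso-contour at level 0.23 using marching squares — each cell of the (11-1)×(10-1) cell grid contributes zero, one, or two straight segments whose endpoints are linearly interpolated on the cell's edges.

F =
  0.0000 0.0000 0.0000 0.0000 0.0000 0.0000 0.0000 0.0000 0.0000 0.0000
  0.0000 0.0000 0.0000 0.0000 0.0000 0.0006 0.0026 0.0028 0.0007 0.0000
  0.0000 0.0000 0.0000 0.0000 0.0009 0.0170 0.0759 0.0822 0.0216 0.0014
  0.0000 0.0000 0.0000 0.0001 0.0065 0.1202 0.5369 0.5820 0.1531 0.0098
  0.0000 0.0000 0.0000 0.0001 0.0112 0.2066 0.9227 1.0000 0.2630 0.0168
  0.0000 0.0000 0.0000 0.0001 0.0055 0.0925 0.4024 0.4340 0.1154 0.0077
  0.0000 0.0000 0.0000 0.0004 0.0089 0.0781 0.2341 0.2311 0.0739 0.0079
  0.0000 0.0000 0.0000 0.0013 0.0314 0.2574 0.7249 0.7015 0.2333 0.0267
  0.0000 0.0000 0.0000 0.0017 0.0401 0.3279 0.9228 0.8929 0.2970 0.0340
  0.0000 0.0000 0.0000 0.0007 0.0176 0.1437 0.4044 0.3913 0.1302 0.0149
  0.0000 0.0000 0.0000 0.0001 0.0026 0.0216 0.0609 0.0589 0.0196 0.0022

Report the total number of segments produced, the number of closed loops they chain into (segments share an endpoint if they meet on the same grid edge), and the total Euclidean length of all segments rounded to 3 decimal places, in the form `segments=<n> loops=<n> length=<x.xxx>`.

cell (2,5): code 0100 → (2.334,6.000)–(3.000,5.263)
cell (2,6): code 1100 → (2.296,7.000)–(2.334,6.000)
cell (2,7): code 1000 → (3.000,7.821)–(2.296,7.000)
cell (3,5): code 0110 → (3.000,5.263)–(4.000,5.033)
cell (3,7): code 1101 → (3.700,8.000)–(3.000,7.821)
cell (3,8): code 1000 → (4.000,8.134)–(3.700,8.000)
cell (4,5): code 0110 → (4.000,5.033)–(5.000,5.444)
cell (4,7): code 1011 → (5.000,7.640)–(4.224,8.000)
cell (4,8): code 0001 → (4.224,8.000)–(4.000,8.134)
cell (5,5): code 0110 → (5.000,5.444)–(6.000,5.974)
cell (5,7): code 1001 → (6.000,7.007)–(5.000,7.640)
cell (6,4): code 0100 → (6.847,5.000)–(7.000,4.879)
cell (6,5): code 1110 → (6.000,5.974)–(6.847,5.000)
cell (6,7): code 1101 → (6.979,8.000)–(6.000,7.007)
cell (6,8): code 1000 → (7.000,8.016)–(6.979,8.000)
cell (7,4): code 0110 → (7.000,4.879)–(8.000,4.660)
cell (7,8): code 1001 → (8.000,8.255)–(7.000,8.016)
cell (8,4): code 0010 → (8.000,4.660)–(8.531,5.000)
cell (8,5): code 0111 → (8.531,5.000)–(9.000,5.331)
cell (8,7): code 1011 → (9.000,7.618)–(8.402,8.000)
cell (8,8): code 0001 → (8.402,8.000)–(8.000,8.255)
cell (9,5): code 0010 → (9.000,5.331)–(9.508,6.000)
cell (9,6): code 0011 → (9.508,6.000)–(9.485,7.000)
cell (9,7): code 0001 → (9.485,7.000)–(9.000,7.618)
total: 24 segments, chained into 1 closed loop(s), length Σ = 19.639766

segments=24 loops=1 length=19.640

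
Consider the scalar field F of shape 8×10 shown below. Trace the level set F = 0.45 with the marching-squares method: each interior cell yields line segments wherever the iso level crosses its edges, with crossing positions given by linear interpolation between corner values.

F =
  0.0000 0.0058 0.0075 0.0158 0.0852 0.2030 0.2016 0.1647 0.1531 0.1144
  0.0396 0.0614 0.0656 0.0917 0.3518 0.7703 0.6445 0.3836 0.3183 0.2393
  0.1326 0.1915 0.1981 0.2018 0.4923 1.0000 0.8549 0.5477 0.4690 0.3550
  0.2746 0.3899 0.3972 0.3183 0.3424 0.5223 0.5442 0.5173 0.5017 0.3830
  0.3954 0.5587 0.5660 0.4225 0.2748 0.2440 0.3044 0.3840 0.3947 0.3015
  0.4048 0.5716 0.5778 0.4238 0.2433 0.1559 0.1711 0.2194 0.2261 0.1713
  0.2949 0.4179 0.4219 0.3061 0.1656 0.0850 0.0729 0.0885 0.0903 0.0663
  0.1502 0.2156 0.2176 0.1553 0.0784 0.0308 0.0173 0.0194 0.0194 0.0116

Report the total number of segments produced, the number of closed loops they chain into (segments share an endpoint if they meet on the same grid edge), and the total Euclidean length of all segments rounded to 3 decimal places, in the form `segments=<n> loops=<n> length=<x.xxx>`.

segments=24 loops=2 length=20.352

cell (0,4): code 0100 → (0.435,5.000)–(1.000,4.235)
cell (0,5): code 1100 → (0.561,6.000)–(0.435,5.000)
cell (0,6): code 1000 → (1.000,6.745)–(0.561,6.000)
cell (1,3): code 0100 → (1.699,4.000)–(2.000,3.854)
cell (1,4): code 1110 → (1.000,4.235)–(1.699,4.000)
cell (1,6): code 1101 → (1.405,7.000)–(1.000,6.745)
cell (1,7): code 1100 → (1.874,8.000)–(1.405,7.000)
cell (1,8): code 1000 → (2.000,8.167)–(1.874,8.000)
cell (2,3): code 0010 → (2.000,3.854)–(2.282,4.000)
cell (2,4): code 0111 → (2.282,4.000)–(3.000,4.598)
cell (2,8): code 1001 → (3.000,8.436)–(2.000,8.167)
cell (3,0): code 0100 → (3.356,1.000)–(4.000,0.334)
cell (3,1): code 1100 → (3.313,2.000)–(3.356,1.000)
cell (3,2): code 1000 → (4.000,2.808)–(3.313,2.000)
cell (3,4): code 0010 → (3.000,4.598)–(3.260,5.000)
cell (3,5): code 0011 → (3.260,5.000)–(3.393,6.000)
cell (3,6): code 0011 → (3.393,6.000)–(3.505,7.000)
cell (3,7): code 0011 → (3.505,7.000)–(3.483,8.000)
cell (3,8): code 0001 → (3.483,8.000)–(3.000,8.436)
cell (4,0): code 0110 → (4.000,0.334)–(5.000,0.271)
cell (4,2): code 1001 → (5.000,2.830)–(4.000,2.808)
cell (5,0): code 0010 → (5.000,0.271)–(5.791,1.000)
cell (5,1): code 0011 → (5.791,1.000)–(5.820,2.000)
cell (5,2): code 0001 → (5.820,2.000)–(5.000,2.830)
total: 24 segments, chained into 2 closed loop(s), length Σ = 20.352272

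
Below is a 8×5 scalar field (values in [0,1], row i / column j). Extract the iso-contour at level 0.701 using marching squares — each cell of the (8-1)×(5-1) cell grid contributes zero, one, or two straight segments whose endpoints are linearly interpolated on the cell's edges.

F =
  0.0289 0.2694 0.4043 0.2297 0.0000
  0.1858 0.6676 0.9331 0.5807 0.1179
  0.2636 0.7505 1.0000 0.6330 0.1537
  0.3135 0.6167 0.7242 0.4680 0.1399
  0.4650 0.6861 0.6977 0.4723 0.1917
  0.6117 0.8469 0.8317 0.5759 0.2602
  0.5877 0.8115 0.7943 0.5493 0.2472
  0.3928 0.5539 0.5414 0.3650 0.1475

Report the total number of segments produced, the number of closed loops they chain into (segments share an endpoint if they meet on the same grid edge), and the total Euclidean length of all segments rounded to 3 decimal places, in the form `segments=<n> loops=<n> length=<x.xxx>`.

segments=18 loops=2 length=15.621

cell (0,1): code 0100 → (0.561,2.000)–(1.000,1.126)
cell (0,2): code 1000 → (1.000,2.659)–(0.561,2.000)
cell (1,0): code 0100 → (1.403,1.000)–(2.000,0.898)
cell (1,1): code 1110 → (1.000,1.126)–(1.403,1.000)
cell (1,2): code 1001 → (2.000,2.815)–(1.000,2.659)
cell (2,0): code 0010 → (2.000,0.898)–(2.370,1.000)
cell (2,1): code 0111 → (2.370,1.000)–(3.000,1.784)
cell (2,2): code 1001 → (3.000,2.091)–(2.000,2.815)
cell (3,1): code 0010 → (3.000,1.784)–(3.875,2.000)
cell (3,2): code 0001 → (3.875,2.000)–(3.000,2.091)
cell (4,0): code 0100 → (4.093,1.000)–(5.000,0.380)
cell (4,1): code 1100 → (4.025,2.000)–(4.093,1.000)
cell (4,2): code 1000 → (5.000,2.511)–(4.025,2.000)
cell (5,0): code 0110 → (5.000,0.380)–(6.000,0.506)
cell (5,2): code 1001 → (6.000,2.381)–(5.000,2.511)
cell (6,0): code 0010 → (6.000,0.506)–(6.429,1.000)
cell (6,1): code 0011 → (6.429,1.000)–(6.369,2.000)
cell (6,2): code 0001 → (6.369,2.000)–(6.000,2.381)
total: 18 segments, chained into 2 closed loop(s), length Σ = 15.620666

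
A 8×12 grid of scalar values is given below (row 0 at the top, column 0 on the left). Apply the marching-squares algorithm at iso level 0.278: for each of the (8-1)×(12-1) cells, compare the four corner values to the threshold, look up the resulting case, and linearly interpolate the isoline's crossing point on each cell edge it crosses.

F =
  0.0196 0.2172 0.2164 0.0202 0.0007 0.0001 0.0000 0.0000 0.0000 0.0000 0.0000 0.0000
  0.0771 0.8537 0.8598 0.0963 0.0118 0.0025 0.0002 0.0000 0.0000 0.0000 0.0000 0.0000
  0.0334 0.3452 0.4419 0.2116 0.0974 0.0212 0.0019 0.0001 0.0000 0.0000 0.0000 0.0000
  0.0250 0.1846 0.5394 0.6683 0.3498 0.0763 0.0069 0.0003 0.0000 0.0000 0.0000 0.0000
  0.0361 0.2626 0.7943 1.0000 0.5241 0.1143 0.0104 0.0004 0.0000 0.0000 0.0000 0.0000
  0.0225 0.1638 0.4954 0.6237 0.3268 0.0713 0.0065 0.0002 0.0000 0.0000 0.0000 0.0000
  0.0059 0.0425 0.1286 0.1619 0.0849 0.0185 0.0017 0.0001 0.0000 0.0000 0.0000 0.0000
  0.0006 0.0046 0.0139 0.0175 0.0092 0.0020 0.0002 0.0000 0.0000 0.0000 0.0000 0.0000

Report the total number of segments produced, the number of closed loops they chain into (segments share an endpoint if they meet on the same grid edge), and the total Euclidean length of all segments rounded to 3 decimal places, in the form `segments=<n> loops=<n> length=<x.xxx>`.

segments=18 loops=1 length=15.978

cell (0,0): code 0100 → (0.096,1.000)–(1.000,0.259)
cell (0,1): code 1100 → (0.096,2.000)–(0.096,1.000)
cell (0,2): code 1000 → (1.000,2.762)–(0.096,2.000)
cell (1,0): code 0110 → (1.000,0.259)–(2.000,0.784)
cell (1,2): code 1001 → (2.000,2.712)–(1.000,2.762)
cell (2,0): code 0010 → (2.000,0.784)–(2.418,1.000)
cell (2,1): code 0111 → (2.418,1.000)–(3.000,1.263)
cell (2,2): code 1101 → (2.145,3.000)–(2.000,2.712)
cell (2,3): code 1100 → (2.716,4.000)–(2.145,3.000)
cell (2,4): code 1000 → (3.000,4.263)–(2.716,4.000)
cell (3,1): code 0110 → (3.000,1.263)–(4.000,1.029)
cell (3,4): code 1001 → (4.000,4.601)–(3.000,4.263)
cell (4,1): code 0110 → (4.000,1.029)–(5.000,1.344)
cell (4,4): code 1001 → (5.000,4.191)–(4.000,4.601)
cell (5,1): code 0010 → (5.000,1.344)–(5.593,2.000)
cell (5,2): code 0011 → (5.593,2.000)–(5.749,3.000)
cell (5,3): code 0011 → (5.749,3.000)–(5.202,4.000)
cell (5,4): code 0001 → (5.202,4.000)–(5.000,4.191)
total: 18 segments, chained into 1 closed loop(s), length Σ = 15.978487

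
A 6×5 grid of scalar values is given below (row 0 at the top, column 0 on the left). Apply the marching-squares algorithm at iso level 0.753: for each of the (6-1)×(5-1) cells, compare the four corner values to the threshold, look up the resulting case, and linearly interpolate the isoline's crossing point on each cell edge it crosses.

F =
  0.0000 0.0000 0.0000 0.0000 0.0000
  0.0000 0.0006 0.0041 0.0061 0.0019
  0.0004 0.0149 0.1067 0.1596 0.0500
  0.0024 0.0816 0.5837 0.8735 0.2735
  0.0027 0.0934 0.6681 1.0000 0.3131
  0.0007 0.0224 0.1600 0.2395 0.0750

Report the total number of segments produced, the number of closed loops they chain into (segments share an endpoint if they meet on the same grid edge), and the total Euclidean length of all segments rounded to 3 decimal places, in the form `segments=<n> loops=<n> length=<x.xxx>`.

segments=6 loops=1 length=4.073

cell (2,2): code 0100 → (2.831,3.000)–(3.000,2.584)
cell (2,3): code 1000 → (3.000,3.201)–(2.831,3.000)
cell (3,2): code 0110 → (3.000,2.584)–(4.000,2.256)
cell (3,3): code 1001 → (4.000,3.360)–(3.000,3.201)
cell (4,2): code 0010 → (4.000,2.256)–(4.325,3.000)
cell (4,3): code 0001 → (4.325,3.000)–(4.000,3.360)
total: 6 segments, chained into 1 closed loop(s), length Σ = 4.072701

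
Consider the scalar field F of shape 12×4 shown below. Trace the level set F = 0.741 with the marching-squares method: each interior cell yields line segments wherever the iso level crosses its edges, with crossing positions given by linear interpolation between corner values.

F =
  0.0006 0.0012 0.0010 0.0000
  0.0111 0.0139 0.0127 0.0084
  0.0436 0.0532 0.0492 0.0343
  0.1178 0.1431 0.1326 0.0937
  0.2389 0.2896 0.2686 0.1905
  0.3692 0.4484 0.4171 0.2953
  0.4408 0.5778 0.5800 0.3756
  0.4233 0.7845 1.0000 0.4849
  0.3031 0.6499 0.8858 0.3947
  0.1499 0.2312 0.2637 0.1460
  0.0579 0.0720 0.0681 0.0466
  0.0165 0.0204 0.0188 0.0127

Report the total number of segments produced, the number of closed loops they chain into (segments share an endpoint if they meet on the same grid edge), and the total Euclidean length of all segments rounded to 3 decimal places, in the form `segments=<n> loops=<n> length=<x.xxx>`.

cell (6,0): code 0100 → (6.790,1.000)–(7.000,0.880)
cell (6,1): code 1100 → (6.383,2.000)–(6.790,1.000)
cell (6,2): code 1000 → (7.000,2.503)–(6.383,2.000)
cell (7,0): code 0010 → (7.000,0.880)–(7.323,1.000)
cell (7,1): code 0111 → (7.323,1.000)–(8.000,1.386)
cell (7,2): code 1001 → (8.000,2.295)–(7.000,2.503)
cell (8,1): code 0010 → (8.000,1.386)–(8.233,2.000)
cell (8,2): code 0001 → (8.233,2.000)–(8.000,2.295)
total: 8 segments, chained into 1 closed loop(s), length Σ = 5.295155

segments=8 loops=1 length=5.295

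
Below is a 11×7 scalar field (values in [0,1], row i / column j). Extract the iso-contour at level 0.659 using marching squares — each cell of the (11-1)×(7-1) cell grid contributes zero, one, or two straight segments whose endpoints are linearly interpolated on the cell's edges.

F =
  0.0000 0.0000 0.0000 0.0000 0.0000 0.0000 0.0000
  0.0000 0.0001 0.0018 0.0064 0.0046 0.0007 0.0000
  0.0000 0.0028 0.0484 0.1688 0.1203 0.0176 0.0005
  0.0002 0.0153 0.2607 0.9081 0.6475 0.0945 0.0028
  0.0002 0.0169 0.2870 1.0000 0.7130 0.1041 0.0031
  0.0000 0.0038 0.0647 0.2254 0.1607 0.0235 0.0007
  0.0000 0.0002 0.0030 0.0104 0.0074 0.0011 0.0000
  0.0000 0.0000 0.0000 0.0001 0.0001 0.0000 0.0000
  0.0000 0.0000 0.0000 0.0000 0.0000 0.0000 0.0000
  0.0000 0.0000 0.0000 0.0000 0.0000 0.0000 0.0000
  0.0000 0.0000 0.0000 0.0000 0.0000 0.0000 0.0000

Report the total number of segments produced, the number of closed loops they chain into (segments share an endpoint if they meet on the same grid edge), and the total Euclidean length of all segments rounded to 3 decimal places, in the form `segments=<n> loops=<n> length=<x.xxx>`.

cell (2,2): code 0100 → (2.663,3.000)–(3.000,2.615)
cell (2,3): code 1000 → (3.000,3.956)–(2.663,3.000)
cell (3,2): code 0110 → (3.000,2.615)–(4.000,2.522)
cell (3,3): code 1101 → (3.176,4.000)–(3.000,3.956)
cell (3,4): code 1000 → (4.000,4.089)–(3.176,4.000)
cell (4,2): code 0010 → (4.000,2.522)–(4.440,3.000)
cell (4,3): code 0011 → (4.440,3.000)–(4.098,4.000)
cell (4,4): code 0001 → (4.098,4.000)–(4.000,4.089)
total: 8 segments, chained into 1 closed loop(s), length Σ = 5.378581

segments=8 loops=1 length=5.379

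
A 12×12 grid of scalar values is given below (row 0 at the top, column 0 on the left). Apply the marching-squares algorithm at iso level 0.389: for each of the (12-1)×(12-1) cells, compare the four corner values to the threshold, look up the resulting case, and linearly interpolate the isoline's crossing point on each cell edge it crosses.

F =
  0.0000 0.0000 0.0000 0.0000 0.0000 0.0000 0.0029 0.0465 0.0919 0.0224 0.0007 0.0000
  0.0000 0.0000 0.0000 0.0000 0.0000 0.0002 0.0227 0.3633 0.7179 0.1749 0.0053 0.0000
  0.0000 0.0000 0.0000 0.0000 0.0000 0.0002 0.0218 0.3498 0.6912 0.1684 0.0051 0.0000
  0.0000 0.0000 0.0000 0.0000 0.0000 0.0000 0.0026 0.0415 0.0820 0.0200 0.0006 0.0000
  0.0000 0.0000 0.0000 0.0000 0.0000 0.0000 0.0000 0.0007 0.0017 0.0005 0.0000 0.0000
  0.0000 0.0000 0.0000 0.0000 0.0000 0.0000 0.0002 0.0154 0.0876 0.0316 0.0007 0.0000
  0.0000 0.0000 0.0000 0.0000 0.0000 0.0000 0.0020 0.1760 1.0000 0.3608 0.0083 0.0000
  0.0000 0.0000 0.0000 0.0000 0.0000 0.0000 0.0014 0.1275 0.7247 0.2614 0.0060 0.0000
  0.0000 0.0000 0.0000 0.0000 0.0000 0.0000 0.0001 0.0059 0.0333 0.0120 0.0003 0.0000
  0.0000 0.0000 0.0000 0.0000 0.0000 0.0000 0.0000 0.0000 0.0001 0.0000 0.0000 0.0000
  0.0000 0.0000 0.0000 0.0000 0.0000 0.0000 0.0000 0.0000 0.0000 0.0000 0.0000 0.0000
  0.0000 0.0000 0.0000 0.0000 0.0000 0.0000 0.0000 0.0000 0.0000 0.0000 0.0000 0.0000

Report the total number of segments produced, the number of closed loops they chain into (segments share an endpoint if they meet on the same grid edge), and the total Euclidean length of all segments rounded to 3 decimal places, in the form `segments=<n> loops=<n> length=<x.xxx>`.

segments=12 loops=2 length=11.469

cell (0,7): code 0100 → (0.475,8.000)–(1.000,7.072)
cell (0,8): code 1000 → (1.000,8.606)–(0.475,8.000)
cell (1,7): code 0110 → (1.000,7.072)–(2.000,7.115)
cell (1,8): code 1001 → (2.000,8.578)–(1.000,8.606)
cell (2,7): code 0010 → (2.000,7.115)–(2.496,8.000)
cell (2,8): code 0001 → (2.496,8.000)–(2.000,8.578)
cell (5,7): code 0100 → (5.330,8.000)–(6.000,7.258)
cell (5,8): code 1000 → (6.000,8.956)–(5.330,8.000)
cell (6,7): code 0110 → (6.000,7.258)–(7.000,7.438)
cell (6,8): code 1001 → (7.000,8.725)–(6.000,8.956)
cell (7,7): code 0010 → (7.000,7.438)–(7.486,8.000)
cell (7,8): code 0001 → (7.486,8.000)–(7.000,8.725)
total: 12 segments, chained into 2 closed loop(s), length Σ = 11.469137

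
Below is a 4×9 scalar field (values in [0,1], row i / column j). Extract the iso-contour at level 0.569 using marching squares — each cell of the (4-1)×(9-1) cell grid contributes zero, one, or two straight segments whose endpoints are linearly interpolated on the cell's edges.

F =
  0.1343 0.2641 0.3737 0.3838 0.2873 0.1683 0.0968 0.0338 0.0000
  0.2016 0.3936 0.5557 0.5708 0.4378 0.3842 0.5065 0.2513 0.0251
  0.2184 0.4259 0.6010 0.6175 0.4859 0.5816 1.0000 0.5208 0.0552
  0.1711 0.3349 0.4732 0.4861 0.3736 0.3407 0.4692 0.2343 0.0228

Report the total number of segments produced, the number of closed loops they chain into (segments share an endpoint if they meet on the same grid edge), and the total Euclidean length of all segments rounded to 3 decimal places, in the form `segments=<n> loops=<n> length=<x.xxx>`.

cell (0,2): code 0100 → (0.990,3.000)–(1.000,2.881)
cell (0,3): code 1000 → (1.000,3.014)–(0.990,3.000)
cell (1,1): code 0100 → (1.294,2.000)–(2.000,1.817)
cell (1,2): code 1110 → (1.000,2.881)–(1.294,2.000)
cell (1,3): code 1001 → (2.000,3.369)–(1.000,3.014)
cell (1,4): code 0100 → (1.936,5.000)–(2.000,4.868)
cell (1,5): code 1100 → (1.127,6.000)–(1.936,5.000)
cell (1,6): code 1000 → (2.000,6.899)–(1.127,6.000)
cell (2,1): code 0010 → (2.000,1.817)–(2.250,2.000)
cell (2,2): code 0011 → (2.250,2.000)–(2.369,3.000)
cell (2,3): code 0001 → (2.369,3.000)–(2.000,3.369)
cell (2,4): code 0010 → (2.000,4.868)–(2.052,5.000)
cell (2,5): code 0011 → (2.052,5.000)–(2.812,6.000)
cell (2,6): code 0001 → (2.812,6.000)–(2.000,6.899)
total: 14 segments, chained into 2 closed loop(s), length Σ = 9.989856

segments=14 loops=2 length=9.990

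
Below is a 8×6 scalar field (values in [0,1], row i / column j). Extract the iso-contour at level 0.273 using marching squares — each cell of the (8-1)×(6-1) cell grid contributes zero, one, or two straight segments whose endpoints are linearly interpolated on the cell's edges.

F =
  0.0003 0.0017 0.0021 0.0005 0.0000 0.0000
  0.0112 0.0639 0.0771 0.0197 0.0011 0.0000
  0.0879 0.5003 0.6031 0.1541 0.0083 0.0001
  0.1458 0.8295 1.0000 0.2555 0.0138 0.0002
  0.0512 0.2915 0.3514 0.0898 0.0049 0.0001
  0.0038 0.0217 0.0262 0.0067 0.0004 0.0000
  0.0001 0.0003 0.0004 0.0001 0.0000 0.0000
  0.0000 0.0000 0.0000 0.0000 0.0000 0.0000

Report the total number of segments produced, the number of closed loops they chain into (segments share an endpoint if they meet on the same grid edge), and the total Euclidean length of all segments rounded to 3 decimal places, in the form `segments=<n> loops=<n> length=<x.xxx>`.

cell (1,0): code 0100 → (1.479,1.000)–(2.000,0.449)
cell (1,1): code 1100 → (1.372,2.000)–(1.479,1.000)
cell (1,2): code 1000 → (2.000,2.735)–(1.372,2.000)
cell (2,0): code 0110 → (2.000,0.449)–(3.000,0.186)
cell (2,2): code 1001 → (3.000,2.976)–(2.000,2.735)
cell (3,0): code 0110 → (3.000,0.186)–(4.000,0.923)
cell (3,2): code 1001 → (4.000,2.300)–(3.000,2.976)
cell (4,0): code 0010 → (4.000,0.923)–(4.069,1.000)
cell (4,1): code 0011 → (4.069,1.000)–(4.241,2.000)
cell (4,2): code 0001 → (4.241,2.000)–(4.000,2.300)
total: 10 segments, chained into 1 closed loop(s), length Σ = 8.745498

segments=10 loops=1 length=8.745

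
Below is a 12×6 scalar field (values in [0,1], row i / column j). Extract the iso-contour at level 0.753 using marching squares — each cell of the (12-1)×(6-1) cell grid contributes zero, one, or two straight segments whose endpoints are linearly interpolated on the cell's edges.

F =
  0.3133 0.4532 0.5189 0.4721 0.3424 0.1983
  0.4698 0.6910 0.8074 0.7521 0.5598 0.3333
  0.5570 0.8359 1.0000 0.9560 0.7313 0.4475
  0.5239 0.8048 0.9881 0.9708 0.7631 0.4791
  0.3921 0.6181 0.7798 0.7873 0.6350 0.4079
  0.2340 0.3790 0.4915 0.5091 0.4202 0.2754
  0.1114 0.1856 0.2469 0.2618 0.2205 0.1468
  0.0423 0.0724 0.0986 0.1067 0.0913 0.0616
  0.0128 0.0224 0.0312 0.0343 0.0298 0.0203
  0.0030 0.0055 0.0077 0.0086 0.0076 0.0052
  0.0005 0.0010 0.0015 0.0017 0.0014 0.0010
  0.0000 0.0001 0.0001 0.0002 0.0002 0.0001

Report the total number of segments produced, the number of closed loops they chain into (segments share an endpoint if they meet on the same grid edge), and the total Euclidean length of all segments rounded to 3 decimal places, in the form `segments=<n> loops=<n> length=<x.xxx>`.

cell (0,1): code 0100 → (0.811,2.000)–(1.000,1.533)
cell (0,2): code 1000 → (1.000,2.984)–(0.811,2.000)
cell (1,0): code 0100 → (1.428,1.000)–(2.000,0.703)
cell (1,1): code 1110 → (1.000,1.533)–(1.428,1.000)
cell (1,2): code 1101 → (1.004,3.000)–(1.000,2.984)
cell (1,3): code 1000 → (2.000,3.903)–(1.004,3.000)
cell (2,0): code 0110 → (2.000,0.703)–(3.000,0.816)
cell (2,3): code 1101 → (2.682,4.000)–(2.000,3.903)
cell (2,4): code 1000 → (3.000,4.036)–(2.682,4.000)
cell (3,0): code 0010 → (3.000,0.816)–(3.277,1.000)
cell (3,1): code 0111 → (3.277,1.000)–(4.000,1.834)
cell (3,3): code 1011 → (4.000,3.225)–(3.079,4.000)
cell (3,4): code 0001 → (3.079,4.000)–(3.000,4.036)
cell (4,1): code 0010 → (4.000,1.834)–(4.093,2.000)
cell (4,2): code 0011 → (4.093,2.000)–(4.123,3.000)
cell (4,3): code 0001 → (4.123,3.000)–(4.000,3.225)
total: 16 segments, chained into 1 closed loop(s), length Σ = 10.384131

segments=16 loops=1 length=10.384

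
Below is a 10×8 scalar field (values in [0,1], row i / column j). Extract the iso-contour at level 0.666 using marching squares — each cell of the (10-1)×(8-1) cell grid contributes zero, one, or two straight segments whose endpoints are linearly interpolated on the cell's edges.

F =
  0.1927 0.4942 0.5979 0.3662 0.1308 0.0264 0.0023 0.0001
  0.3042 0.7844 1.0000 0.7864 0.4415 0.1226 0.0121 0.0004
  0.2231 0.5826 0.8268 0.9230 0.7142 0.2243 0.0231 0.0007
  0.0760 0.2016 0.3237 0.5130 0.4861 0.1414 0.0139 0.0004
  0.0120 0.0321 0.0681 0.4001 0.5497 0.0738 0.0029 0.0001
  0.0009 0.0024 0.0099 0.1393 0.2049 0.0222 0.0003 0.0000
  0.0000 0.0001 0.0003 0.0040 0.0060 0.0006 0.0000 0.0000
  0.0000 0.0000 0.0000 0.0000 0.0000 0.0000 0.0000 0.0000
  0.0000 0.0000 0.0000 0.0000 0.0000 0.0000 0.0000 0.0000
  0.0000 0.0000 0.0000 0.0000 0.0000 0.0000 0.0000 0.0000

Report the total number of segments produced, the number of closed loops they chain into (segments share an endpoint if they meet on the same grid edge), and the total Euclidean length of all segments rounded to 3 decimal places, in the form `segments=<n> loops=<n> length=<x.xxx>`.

segments=12 loops=1 length=8.671

cell (0,0): code 0100 → (0.592,1.000)–(1.000,0.753)
cell (0,1): code 1100 → (0.169,2.000)–(0.592,1.000)
cell (0,2): code 1100 → (0.713,3.000)–(0.169,2.000)
cell (0,3): code 1000 → (1.000,3.349)–(0.713,3.000)
cell (1,0): code 0010 → (1.000,0.753)–(1.587,1.000)
cell (1,1): code 0111 → (1.587,1.000)–(2.000,1.342)
cell (1,3): code 1101 → (1.823,4.000)–(1.000,3.349)
cell (1,4): code 1000 → (2.000,4.098)–(1.823,4.000)
cell (2,1): code 0010 → (2.000,1.342)–(2.320,2.000)
cell (2,2): code 0011 → (2.320,2.000)–(2.627,3.000)
cell (2,3): code 0011 → (2.627,3.000)–(2.211,4.000)
cell (2,4): code 0001 → (2.211,4.000)–(2.000,4.098)
total: 12 segments, chained into 1 closed loop(s), length Σ = 8.670814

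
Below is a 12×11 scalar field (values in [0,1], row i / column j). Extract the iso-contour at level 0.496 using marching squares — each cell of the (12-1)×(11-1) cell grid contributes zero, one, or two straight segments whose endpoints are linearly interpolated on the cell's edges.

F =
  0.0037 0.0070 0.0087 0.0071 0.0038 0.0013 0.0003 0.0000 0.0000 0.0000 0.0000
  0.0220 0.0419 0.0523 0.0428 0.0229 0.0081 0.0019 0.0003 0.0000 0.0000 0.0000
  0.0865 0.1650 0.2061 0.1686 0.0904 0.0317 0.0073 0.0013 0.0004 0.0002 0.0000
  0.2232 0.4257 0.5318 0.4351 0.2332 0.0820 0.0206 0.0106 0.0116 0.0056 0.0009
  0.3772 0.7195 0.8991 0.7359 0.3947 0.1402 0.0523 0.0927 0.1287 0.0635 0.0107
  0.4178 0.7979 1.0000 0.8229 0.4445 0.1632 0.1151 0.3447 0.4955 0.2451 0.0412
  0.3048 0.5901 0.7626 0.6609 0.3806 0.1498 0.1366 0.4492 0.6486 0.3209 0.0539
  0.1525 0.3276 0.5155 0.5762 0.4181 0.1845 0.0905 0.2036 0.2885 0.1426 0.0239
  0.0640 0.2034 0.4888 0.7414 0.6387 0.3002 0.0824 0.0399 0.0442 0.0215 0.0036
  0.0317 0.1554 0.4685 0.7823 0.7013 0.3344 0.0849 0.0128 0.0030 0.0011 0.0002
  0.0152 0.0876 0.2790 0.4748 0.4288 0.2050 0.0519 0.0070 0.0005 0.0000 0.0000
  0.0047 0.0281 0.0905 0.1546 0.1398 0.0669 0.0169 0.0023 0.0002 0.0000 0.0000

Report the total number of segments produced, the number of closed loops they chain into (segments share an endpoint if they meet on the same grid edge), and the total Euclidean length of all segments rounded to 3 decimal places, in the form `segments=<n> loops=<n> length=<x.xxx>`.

segments=26 loops=2 length=22.445

cell (2,1): code 0100 → (2.890,2.000)–(3.000,1.663)
cell (2,2): code 1000 → (3.000,2.370)–(2.890,2.000)
cell (3,0): code 0100 → (3.239,1.000)–(4.000,0.347)
cell (3,1): code 1110 → (3.000,1.663)–(3.239,1.000)
cell (3,2): code 1101 → (3.202,3.000)–(3.000,2.370)
cell (3,3): code 1000 → (4.000,3.703)–(3.202,3.000)
cell (4,0): code 0110 → (4.000,0.347)–(5.000,0.206)
cell (4,3): code 1001 → (5.000,3.864)–(4.000,3.703)
cell (5,0): code 0110 → (5.000,0.206)–(6.000,0.670)
cell (5,3): code 1001 → (6.000,3.588)–(5.000,3.864)
cell (5,7): code 0100 → (5.003,8.000)–(6.000,7.235)
cell (5,8): code 1000 → (6.000,8.466)–(5.003,8.000)
cell (6,0): code 0010 → (6.000,0.670)–(6.358,1.000)
cell (6,1): code 0111 → (6.358,1.000)–(7.000,1.896)
cell (6,3): code 1001 → (7.000,3.507)–(6.000,3.588)
cell (6,7): code 0010 → (6.000,7.235)–(6.424,8.000)
cell (6,8): code 0001 → (6.424,8.000)–(6.000,8.466)
cell (7,1): code 0010 → (7.000,1.896)–(7.730,2.000)
cell (7,2): code 0111 → (7.730,2.000)–(8.000,2.029)
cell (7,3): code 1101 → (7.353,4.000)–(7.000,3.507)
cell (7,4): code 1000 → (8.000,4.422)–(7.353,4.000)
cell (8,2): code 0110 → (8.000,2.029)–(9.000,2.088)
cell (8,4): code 1001 → (9.000,4.560)–(8.000,4.422)
cell (9,2): code 0010 → (9.000,2.088)–(9.931,3.000)
cell (9,3): code 0011 → (9.931,3.000)–(9.753,4.000)
cell (9,4): code 0001 → (9.753,4.000)–(9.000,4.560)
total: 26 segments, chained into 2 closed loop(s), length Σ = 22.445263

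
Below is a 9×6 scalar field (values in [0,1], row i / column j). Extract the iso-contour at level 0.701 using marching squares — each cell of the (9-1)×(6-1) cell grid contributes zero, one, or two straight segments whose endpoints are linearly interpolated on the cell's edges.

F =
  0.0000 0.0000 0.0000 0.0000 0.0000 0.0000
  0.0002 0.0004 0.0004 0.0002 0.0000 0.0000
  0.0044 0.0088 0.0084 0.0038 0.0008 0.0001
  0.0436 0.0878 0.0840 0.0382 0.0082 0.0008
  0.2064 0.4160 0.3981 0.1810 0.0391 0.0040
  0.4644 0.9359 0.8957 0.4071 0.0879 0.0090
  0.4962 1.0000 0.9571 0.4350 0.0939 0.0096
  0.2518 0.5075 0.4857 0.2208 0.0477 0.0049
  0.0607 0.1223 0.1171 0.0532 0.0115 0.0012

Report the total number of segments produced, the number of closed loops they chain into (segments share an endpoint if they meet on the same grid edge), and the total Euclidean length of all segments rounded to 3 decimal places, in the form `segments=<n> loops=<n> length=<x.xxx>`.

cell (4,0): code 0100 → (4.548,1.000)–(5.000,0.502)
cell (4,1): code 1100 → (4.609,2.000)–(4.548,1.000)
cell (4,2): code 1000 → (5.000,2.398)–(4.609,2.000)
cell (5,0): code 0110 → (5.000,0.502)–(6.000,0.407)
cell (5,2): code 1001 → (6.000,2.491)–(5.000,2.398)
cell (6,0): code 0010 → (6.000,0.407)–(6.607,1.000)
cell (6,1): code 0011 → (6.607,1.000)–(6.543,2.000)
cell (6,2): code 0001 → (6.543,2.000)–(6.000,2.491)
total: 8 segments, chained into 1 closed loop(s), length Σ = 6.824613

segments=8 loops=1 length=6.825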